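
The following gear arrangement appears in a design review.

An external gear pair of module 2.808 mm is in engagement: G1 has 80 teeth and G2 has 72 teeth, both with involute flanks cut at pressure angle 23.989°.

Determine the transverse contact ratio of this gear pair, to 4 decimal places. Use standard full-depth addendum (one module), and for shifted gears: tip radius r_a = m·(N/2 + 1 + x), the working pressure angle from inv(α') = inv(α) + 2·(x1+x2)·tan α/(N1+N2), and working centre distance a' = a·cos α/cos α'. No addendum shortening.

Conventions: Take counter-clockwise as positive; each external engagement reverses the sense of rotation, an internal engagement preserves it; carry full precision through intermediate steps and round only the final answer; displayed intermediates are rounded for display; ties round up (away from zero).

topology: single-mesh involute geometry — m = 2.808, 80T/72T pair
base radii: r_b1 = 102.618195, r_b2 = 92.356375
tip radii: r_a1 = 115.128000, r_a2 = 103.896000
no profile shift: α' = α, a' = a
action lengths: √(r_a1²−r_b1²) = 52.191594, √(r_a2²−r_b2²) = 47.588641
base pitch p_b = π·m·cos α = 8.059614
CR = (52.191594 + 47.588641 − 213.408000·sin 23.98900°)/8.059614 = 1.615066
contact ratio ≈ 1.6151

1.6151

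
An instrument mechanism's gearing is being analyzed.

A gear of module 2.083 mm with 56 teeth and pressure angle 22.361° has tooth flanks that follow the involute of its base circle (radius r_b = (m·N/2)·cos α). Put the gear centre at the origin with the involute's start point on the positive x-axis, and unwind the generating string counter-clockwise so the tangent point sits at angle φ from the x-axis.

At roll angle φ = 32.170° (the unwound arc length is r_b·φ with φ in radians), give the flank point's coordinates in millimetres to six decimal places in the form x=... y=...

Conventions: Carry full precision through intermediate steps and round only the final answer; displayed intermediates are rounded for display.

x=61.781976 y=3.083246

topology: single-mesh involute geometry — m = 2.083, N = 56
pitch radius r_p = m·N/2 = 2.083·56/2 = 58.324000
base radius r_b = r_p·cos α = 58.324000·cos 22.361° = 53.938339
roll angle φ = 32.170° = 0.56147242 rad
x = r_b·(cos φ + φ·sin φ) = 61.781976
y = r_b·(sin φ − φ·cos φ) = 3.083246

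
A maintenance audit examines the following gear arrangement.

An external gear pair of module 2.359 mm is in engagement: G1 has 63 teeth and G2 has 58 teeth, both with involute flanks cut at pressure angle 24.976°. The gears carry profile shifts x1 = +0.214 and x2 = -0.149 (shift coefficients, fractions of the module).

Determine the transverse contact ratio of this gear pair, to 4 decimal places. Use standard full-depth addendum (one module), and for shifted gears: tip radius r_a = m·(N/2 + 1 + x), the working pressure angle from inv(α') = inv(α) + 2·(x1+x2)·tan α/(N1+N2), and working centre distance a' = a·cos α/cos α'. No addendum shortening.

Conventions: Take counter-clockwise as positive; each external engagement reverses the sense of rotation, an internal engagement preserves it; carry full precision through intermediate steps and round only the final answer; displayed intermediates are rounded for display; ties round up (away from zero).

topology: single-mesh involute geometry — m = 2.359, 63T/58T pair
base radii: r_b1 = 67.359521, r_b2 = 62.013527
tip radii: r_a1 = 77.172326, r_a2 = 70.418509
inv(α') = inv(24.976°) + 2·(+0.214-0.149)·tan α/(63+58) = 0.03038481  ⇒  α' = 25.10737°
a' = a·cos α / cos α' = 142.7195·cos 24.976°/cos 25.10737° = 142.872458
action lengths: √(r_a1²−r_b1²) = 37.659831, √(r_a2²−r_b2²) = 33.362986
base pitch p_b = π·m·cos α = 6.717974
CR = (37.659831 + 33.362986 − 142.872458·sin 25.10737°)/6.717974 = 1.548052
contact ratio ≈ 1.5481

1.5481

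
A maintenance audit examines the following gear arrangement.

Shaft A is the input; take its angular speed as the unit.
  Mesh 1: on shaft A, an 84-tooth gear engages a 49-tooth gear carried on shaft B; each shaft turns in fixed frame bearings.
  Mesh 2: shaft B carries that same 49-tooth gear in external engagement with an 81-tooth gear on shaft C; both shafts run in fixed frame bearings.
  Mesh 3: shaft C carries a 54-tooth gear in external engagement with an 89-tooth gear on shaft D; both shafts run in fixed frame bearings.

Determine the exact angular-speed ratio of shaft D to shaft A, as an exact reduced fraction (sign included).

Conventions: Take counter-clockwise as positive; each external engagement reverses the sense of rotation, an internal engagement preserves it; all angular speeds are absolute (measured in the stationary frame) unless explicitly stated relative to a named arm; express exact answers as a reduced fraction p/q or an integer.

-56/89

class = fixed-axis compound train [3 meshes; 3 ratios multiply, 3 sense flips]
mesh 1 [84T→49T]: running ratio 12/7, sense −
mesh 2 [49T→81T]: running ratio 28/27, sense +
mesh 3 [54T→89T]: running ratio 56/89, sense −
ω_out/ω_in = -56/89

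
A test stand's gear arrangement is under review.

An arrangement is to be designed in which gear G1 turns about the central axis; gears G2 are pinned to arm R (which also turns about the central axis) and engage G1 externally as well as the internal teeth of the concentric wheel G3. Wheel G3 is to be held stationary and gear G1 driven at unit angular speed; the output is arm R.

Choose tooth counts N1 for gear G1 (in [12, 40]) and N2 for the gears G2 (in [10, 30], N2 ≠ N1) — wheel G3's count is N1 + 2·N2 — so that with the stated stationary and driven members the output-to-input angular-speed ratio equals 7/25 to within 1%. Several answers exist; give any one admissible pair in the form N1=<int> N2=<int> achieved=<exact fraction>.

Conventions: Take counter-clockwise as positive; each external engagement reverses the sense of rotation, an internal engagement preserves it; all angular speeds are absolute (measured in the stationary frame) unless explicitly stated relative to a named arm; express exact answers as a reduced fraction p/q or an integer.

planetary set to be sized for 7/25 (Willis relation)
Willis with ω_ring = 0: ω_arm/ω_sun = N1/(N1+N3); set equal to 7/25  ⇒  N3/N1 = 1/(7/25) − 1 = 18/7
N3 = N1 + 2·N2  ⇒  N2/N1 = (N3/N1 − 1)/2 = (18/7 − 1)/2 = 11/14
smallest multiple with N1 ≥ 12 and N2 ≥ 10: k = 1  ⇒  N1 = 1·14 = 14, N2 = 1·11 = 11 (N1 ≤ 40, N2 ≤ 30, N2 ≠ N1 ✓), N3 = 14 + 2·11 = 36
check: N1/(N1+N3) with N1 = 14, N3 = 36 gives 7/25; |achieved − target| = 0 ≤ 7/2500 ✓

N1=14 N2=11 achieved=7/25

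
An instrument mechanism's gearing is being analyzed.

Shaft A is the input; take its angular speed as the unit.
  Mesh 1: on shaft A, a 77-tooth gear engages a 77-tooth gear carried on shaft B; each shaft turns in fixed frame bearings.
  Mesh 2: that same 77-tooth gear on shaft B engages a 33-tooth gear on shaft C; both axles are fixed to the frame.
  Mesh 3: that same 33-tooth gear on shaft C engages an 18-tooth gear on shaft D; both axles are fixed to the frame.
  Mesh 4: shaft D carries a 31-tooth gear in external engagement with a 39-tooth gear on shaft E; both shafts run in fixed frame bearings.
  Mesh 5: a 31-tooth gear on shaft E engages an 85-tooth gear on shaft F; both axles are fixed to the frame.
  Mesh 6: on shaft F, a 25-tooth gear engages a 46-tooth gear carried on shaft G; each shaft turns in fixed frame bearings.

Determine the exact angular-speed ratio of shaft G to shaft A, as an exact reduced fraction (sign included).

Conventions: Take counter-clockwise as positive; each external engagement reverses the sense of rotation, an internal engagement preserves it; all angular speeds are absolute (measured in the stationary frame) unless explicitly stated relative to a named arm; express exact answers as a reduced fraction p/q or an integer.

class = fixed-axis compound train [6 meshes; 6 ratios multiply, 6 sense flips]
mesh 1 [77T→77T]: running ratio 1, sense −
mesh 2 [77T→33T]: running ratio 7/3, sense +
mesh 3 [33T→18T]: running ratio 77/18, sense −
mesh 4 [31T→39T]: running ratio 2387/702, sense +
mesh 5 [31T→85T]: running ratio 73997/59670, sense −
mesh 6 [25T→46T]: running ratio 369985/548964, sense +
ω_out/ω_in = 369985/548964

369985/548964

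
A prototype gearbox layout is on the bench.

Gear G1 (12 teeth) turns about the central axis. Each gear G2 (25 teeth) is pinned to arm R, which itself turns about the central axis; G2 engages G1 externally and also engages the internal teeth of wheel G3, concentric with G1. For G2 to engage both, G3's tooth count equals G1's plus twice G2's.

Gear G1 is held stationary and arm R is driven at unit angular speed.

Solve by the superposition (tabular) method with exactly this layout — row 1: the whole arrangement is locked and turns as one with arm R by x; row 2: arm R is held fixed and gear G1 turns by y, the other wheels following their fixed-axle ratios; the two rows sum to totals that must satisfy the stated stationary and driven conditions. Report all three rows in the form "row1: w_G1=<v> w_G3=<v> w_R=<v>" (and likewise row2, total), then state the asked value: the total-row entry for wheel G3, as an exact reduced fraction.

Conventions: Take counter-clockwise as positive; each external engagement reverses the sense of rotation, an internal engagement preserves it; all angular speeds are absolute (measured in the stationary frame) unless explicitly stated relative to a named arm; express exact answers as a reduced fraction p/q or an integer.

row1: w_G1=1 w_G3=1 w_R=1
row2: w_G1=-1 w_G3=6/31 w_R=0
total: w_G1=0 w_G3=37/31 w_R=1
asked value: 37/31

class = planetary set [G3 = 12+2·25 = 62; Willis about the carrier]
row 1 — lock + rotate with arm: ω_sun = ω_ring = ω_arm = x
row 2 — arm fixed, fixed-axis ratios: sun y, ring −(12/62)·y, arm 0
boundary: total ω_sun = x + y = 0 and total ω_arm = x = 1  ⇒  y = -1, x = 1
row 2 ring = −(12/62)·(-1) = 6/31
totals (row 1 + row 2): sun 1 + (-1) = 0, ring 1 + 6/31 = 37/31, arm 1 + 0 = 1
asked cell (total, ring) = 37/31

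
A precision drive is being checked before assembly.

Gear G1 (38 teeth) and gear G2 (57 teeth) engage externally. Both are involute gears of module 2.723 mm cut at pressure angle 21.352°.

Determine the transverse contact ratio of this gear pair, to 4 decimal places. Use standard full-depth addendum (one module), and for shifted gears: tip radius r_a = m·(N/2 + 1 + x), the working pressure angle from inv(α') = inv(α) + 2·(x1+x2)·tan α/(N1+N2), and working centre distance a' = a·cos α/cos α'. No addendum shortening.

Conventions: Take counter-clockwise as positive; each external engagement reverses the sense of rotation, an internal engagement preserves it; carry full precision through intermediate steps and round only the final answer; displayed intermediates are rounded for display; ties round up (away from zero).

recognized (one external pair, fixed centres): single-mesh tooth geometry, m = 2.723, N1 = 38, N2 = 57
base radii: r_b1 = 48.185833, r_b2 = 72.278749
tip radii: r_a1 = 54.460000, r_a2 = 80.328500
no profile shift: α' = α, a' = a
action lengths: √(r_a1²−r_b1²) = 25.377492, √(r_a2²−r_b2²) = 35.049256
base pitch p_b = π·m·cos α = 7.967382
CR = (25.377492 + 35.049256 − 129.342500·sin 21.35200°)/7.967382 = 1.673520
contact ratio ≈ 1.6735

1.6735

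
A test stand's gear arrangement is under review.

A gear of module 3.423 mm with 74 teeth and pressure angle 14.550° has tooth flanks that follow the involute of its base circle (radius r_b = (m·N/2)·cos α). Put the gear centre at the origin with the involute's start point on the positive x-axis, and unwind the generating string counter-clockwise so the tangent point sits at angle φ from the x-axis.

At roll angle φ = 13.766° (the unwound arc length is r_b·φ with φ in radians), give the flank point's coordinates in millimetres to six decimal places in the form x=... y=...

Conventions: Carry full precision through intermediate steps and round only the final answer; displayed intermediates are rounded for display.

recognized (one wheel, involute flank): single-mesh tooth geometry, m = 3.423, N = 74
pitch radius r_p = m·N/2 = 3.423·74/2 = 126.651000
base radius r_b = r_p·cos α = 126.651000·cos 14.550° = 122.589147
roll angle φ = 13.766° = 0.24026202 rad
x = r_b·(cos φ + φ·sin φ) = 126.076529
y = r_b·(sin φ − φ·cos φ) = 0.563478

x=126.076529 y=0.563478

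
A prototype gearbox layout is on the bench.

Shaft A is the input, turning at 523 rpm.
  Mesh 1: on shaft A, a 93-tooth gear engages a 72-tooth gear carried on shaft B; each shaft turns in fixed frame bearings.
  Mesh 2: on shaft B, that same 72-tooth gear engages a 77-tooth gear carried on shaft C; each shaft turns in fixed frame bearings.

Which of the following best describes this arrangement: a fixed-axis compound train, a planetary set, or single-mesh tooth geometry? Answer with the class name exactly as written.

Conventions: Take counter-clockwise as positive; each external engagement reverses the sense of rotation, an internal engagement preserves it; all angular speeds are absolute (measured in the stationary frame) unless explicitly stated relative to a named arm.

fixed-axis compound train

class = fixed-axis compound train [2 meshes; 2 ratios multiply, 2 sense flips]
classification: fixed-axis compound train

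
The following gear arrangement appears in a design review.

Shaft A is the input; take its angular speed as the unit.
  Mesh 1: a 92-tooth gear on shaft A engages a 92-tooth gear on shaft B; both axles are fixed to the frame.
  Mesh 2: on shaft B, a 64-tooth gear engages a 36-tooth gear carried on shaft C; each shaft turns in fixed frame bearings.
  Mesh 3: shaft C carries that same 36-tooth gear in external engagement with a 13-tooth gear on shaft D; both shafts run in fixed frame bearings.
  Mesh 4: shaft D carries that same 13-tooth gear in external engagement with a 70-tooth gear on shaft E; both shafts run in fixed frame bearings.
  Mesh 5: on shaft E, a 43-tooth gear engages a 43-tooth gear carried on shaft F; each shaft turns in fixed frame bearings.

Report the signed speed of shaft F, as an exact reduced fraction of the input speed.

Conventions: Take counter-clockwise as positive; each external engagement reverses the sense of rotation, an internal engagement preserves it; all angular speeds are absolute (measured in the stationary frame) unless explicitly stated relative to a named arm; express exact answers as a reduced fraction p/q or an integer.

-32/35

5-mesh fixed-axis compound train (all bearings frame-fixed)
mesh 1 [92T→92T]: |ω|/ω_in = 1×92/92 = 1, sense flips to −
mesh 2 [64T→36T]: |ω|/ω_in = 1×64/36 = 16/9, sense flips to +
mesh 3 [36T→13T]: |ω|/ω_in = (16/9)×36/13 = 64/13, sense flips to −
mesh 4 [13T→70T]: |ω|/ω_in = (64/13)×13/70 = 32/35, sense flips to +
mesh 5 [43T→43T]: |ω|/ω_in = (32/35)×43/43 = 32/35, sense flips to −
signed output speed (× input speed) = -32/35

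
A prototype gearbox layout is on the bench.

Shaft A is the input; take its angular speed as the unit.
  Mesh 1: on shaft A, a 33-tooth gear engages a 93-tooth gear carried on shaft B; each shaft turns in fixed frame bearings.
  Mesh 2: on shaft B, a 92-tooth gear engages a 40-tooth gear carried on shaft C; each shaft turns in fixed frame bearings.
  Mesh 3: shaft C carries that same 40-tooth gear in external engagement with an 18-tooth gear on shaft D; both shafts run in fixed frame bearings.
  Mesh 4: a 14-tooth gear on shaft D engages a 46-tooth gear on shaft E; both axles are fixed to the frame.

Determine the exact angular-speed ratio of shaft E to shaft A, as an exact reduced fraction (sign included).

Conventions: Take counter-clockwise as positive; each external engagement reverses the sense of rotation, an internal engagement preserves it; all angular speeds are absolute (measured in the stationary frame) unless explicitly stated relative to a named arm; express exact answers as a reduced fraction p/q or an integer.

class = fixed-axis compound train [4 meshes; 4 ratios multiply, 4 sense flips]
mesh 1 [33T→93T]: running ratio 11/31, sense −
mesh 2 [92T→40T]: running ratio 253/310, sense +
mesh 3 [40T→18T]: running ratio 506/279, sense −
mesh 4 [14T→46T]: running ratio 154/279, sense +
ω_out/ω_in = 154/279

154/279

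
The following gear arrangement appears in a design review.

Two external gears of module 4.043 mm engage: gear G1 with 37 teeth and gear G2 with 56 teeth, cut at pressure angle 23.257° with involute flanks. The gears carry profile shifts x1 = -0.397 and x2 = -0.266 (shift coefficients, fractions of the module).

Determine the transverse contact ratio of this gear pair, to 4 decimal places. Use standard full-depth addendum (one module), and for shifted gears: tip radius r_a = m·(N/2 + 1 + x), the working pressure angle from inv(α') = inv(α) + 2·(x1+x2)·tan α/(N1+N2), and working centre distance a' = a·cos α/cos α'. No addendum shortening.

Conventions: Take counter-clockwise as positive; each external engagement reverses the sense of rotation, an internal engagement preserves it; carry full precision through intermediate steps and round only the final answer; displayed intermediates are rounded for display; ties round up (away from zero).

topology: single-mesh involute geometry — m = 4.043, 37T/56T pair
base radii: r_b1 = 68.717840, r_b2 = 104.005380
tip radii: r_a1 = 77.233429, r_a2 = 116.171562
inv(α') = inv(23.257°) + 2·(-0.397-0.266)·tan α/(37+56) = 0.01773960  ⇒  α' = 21.15226°
a' = a·cos α / cos α' = 187.9995·cos 23.257°/cos 21.15226° = 185.201195
action lengths: √(r_a1²−r_b1²) = 35.254234, √(r_a2²−r_b2²) = 51.756282
base pitch p_b = π·m·cos α = 11.669376
CR = (35.254234 + 51.756282 − 185.201195·sin 21.15226°)/11.669376 = 1.729406
contact ratio ≈ 1.7294

1.7294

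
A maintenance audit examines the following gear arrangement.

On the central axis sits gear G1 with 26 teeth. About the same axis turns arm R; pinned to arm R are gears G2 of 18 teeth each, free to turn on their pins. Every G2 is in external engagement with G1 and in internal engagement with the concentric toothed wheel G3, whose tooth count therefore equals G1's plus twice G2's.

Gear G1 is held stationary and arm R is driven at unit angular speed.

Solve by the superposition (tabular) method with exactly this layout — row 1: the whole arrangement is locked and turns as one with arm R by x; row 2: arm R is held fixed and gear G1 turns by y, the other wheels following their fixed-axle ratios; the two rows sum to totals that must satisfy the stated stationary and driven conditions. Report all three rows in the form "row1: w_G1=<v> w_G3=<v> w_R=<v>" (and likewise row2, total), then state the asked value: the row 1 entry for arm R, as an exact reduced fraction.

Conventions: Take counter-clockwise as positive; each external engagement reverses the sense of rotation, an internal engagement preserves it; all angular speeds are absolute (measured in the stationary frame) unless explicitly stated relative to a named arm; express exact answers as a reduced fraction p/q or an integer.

planetary set (26T centre, 18T on arm, 62T internal) — Willis relation
superposition row 1 [locked train]: every member turns x
superposition row 2 [arm held]: sun y, ring −(26/62)·y, arm 0
boundary: total ω_sun = x + y = 0 and total ω_arm = x = 1  ⇒  y = -1, x = 1
row 2 ring = −(26/62)·(-1) = 13/31
totals (row 1 + row 2): sun 1 + (-1) = 0, ring 1 + 13/31 = 44/31, arm 1 + 0 = 1
asked cell (row1, arm) = 1

row1: w_G1=1 w_G3=1 w_R=1
row2: w_G1=-1 w_G3=13/31 w_R=0
total: w_G1=0 w_G3=44/31 w_R=1
asked value: 1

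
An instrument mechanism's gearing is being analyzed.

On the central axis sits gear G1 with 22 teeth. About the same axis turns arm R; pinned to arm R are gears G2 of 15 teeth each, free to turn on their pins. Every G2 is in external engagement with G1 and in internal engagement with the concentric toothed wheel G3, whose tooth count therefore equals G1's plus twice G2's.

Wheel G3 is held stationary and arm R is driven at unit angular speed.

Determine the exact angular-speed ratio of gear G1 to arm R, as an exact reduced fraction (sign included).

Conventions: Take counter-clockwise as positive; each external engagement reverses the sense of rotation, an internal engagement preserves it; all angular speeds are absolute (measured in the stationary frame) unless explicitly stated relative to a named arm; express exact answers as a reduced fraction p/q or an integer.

topology: planetary set — G1 22T / G2 15T / G3 52T, arm = carrier (Willis)
ring teeth: 22 + 2·15 = 52
22(ω_sun−ω_arm) = −52(ω_ring−ω_arm),  ω_ring = 0, ω_arm = 1
ω_sun = 1 − (52/22)(0−1) = 37/11
ω_out/ω_in = 37/11

37/11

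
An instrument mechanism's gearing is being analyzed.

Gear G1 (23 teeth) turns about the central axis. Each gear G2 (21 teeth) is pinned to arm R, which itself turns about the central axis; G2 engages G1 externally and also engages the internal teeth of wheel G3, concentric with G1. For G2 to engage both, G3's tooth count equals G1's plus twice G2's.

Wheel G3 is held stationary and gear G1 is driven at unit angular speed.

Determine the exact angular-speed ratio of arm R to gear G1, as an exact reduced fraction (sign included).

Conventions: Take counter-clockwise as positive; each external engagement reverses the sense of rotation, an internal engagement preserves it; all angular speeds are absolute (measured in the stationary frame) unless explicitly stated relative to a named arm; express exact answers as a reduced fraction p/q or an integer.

23/88

topology: planetary set — G1 23T / G2 21T / G3 65T, arm = carrier (Willis)
ring teeth: 23 + 2·21 = 65
23(ω_sun−ω_arm) = −65(ω_ring−ω_arm),  ω_ring = 0, ω_sun = 1
23(1−ω_arm) = −65(0−ω_arm)  ⇒  88·ω_arm = 23  ⇒  ω_arm = 23/88
ω_out/ω_in = 23/88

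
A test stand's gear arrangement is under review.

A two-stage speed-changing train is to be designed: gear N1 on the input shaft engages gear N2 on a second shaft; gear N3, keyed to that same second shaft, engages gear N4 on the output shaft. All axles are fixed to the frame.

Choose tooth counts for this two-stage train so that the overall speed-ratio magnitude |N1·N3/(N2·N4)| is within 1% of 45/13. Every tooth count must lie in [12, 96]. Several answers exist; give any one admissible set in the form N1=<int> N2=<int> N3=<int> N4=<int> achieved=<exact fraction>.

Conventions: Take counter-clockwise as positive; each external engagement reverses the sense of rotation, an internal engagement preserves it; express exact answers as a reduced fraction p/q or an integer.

class = fixed-axis compound train [2-stage, 45/13 wanted]
target = 45/13 in lowest terms: an exact hit needs N1·N3 = k·45 and N2·N4 = k·13 for one integer k, every count in [12, 96]; additionally prefer no 1:1 stage (N1 ≠ N2, N3 ≠ N4)
k = 1…11: no 1:1-free in-range split of k·45 and k·13 into factor pairs; take k = 12
k = 12: N1·N3 = 540 = 12·45, N2·N4 = 156 = 13·12
achieved = 12·45/(13·12) = 45/13; |achieved − target| = 0 ≤ 9/260 ✓

N1=12 N2=13 N3=45 N4=12 achieved=45/13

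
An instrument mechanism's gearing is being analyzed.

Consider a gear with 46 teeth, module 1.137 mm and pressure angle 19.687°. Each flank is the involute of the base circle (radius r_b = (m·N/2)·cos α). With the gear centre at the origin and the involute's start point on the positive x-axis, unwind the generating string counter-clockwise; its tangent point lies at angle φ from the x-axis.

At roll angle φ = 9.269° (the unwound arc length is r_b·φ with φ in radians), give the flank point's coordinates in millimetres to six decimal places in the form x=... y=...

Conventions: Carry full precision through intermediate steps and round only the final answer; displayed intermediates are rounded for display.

x=24.942487 y=0.034658

single-mesh involute tooth geometry (46T wheel at module 1.137)
pitch radius r_p = m·N/2 = 1.137·46/2 = 26.151000
base radius r_b = r_p·cos α = 26.151000·cos 19.687° = 24.622396
roll angle φ = 9.269° = 0.16177457 rad
x = r_b·(cos φ + φ·sin φ) = 24.942487
y = r_b·(sin φ − φ·cos φ) = 0.034658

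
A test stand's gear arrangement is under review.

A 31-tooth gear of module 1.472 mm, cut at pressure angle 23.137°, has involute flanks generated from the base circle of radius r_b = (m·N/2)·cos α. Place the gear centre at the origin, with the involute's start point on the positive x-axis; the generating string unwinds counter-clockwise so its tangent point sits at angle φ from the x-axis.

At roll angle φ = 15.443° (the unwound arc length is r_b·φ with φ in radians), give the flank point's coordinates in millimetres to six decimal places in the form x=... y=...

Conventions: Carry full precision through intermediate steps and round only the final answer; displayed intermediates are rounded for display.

x=21.729176 y=0.135947

single-mesh involute tooth geometry (31T wheel at module 1.472)
pitch radius r_p = m·N/2 = 1.472·31/2 = 22.816000
base radius r_b = r_p·cos α = 22.816000·cos 23.137° = 20.980862
roll angle φ = 15.443° = 0.26953120 rad
x = r_b·(cos φ + φ·sin φ) = 21.729176
y = r_b·(sin φ − φ·cos φ) = 0.135947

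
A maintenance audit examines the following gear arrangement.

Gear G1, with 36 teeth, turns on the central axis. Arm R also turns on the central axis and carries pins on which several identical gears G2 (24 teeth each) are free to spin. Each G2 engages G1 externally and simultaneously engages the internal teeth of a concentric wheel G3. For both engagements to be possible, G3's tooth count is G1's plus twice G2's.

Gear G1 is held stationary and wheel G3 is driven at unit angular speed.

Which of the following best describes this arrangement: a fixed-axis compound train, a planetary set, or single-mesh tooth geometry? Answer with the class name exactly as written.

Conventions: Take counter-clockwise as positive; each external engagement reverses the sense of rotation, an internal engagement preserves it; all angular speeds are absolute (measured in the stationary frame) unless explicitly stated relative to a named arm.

planetary set

recognized (axles ride arm R): planetary set, 36/24/84 teeth
classification: planetary set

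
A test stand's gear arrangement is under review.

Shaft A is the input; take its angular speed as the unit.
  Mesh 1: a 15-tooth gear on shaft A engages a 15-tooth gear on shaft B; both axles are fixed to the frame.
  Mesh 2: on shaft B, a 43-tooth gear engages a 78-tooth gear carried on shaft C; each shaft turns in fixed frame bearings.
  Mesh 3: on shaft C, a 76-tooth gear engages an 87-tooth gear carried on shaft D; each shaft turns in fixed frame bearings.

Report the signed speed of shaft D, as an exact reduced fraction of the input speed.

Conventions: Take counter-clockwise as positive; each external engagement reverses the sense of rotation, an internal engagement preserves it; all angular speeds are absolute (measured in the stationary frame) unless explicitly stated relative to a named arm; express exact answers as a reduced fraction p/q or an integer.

3-mesh fixed-axis compound train (all bearings frame-fixed)
mesh 1 [15T→15T]: |ω|/ω_in = 1×15/15 = 1, sense flips to −
mesh 2 [43T→78T]: |ω|/ω_in = 1×43/78 = 43/78, sense flips to +
mesh 3 [76T→87T]: |ω|/ω_in = (43/78)×76/87 = 1634/3393, sense flips to −
signed output speed (× input speed) = -1634/3393

-1634/3393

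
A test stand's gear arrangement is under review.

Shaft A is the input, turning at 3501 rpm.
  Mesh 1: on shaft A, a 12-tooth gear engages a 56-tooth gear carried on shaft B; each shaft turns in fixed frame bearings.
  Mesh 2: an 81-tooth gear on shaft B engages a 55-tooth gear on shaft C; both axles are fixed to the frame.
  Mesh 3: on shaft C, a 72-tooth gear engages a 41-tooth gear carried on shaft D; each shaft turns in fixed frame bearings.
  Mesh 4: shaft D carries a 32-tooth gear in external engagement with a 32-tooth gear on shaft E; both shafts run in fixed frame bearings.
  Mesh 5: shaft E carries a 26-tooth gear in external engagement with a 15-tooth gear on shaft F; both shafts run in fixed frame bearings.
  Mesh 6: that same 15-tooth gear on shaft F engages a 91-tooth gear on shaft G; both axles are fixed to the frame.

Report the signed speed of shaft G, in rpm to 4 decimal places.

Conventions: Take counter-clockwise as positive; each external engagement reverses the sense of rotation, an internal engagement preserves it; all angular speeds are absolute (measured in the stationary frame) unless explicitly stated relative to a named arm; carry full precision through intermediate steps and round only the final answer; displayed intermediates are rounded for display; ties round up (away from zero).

+554.3554 rpm

class = fixed-axis compound train [6 meshes; 6 ratios multiply, 6 sense flips]
mesh 1 [12T→56T]: ω = 3501.0000×12/56 = 750.2143 rpm, sense flips to −
mesh 2 [81T→55T]: ω = 750.2143×81/55 = 1104.8610 rpm, sense flips to +
mesh 3 [72T→41T]: ω = 1104.8610×72/41 = 1940.2438 rpm, sense flips to −
mesh 4 [32T→32T]: ω = 1940.2438×32/32 = 1940.2438 rpm, sense flips to +
mesh 5 [26T→15T]: ω = 1940.2438×26/15 = 3363.0892 rpm, sense flips to −
mesh 6 [15T→91T]: ω = 3363.0892×15/91 = 554.3554 rpm, sense flips to +
signed output speed = +554.3554 rpm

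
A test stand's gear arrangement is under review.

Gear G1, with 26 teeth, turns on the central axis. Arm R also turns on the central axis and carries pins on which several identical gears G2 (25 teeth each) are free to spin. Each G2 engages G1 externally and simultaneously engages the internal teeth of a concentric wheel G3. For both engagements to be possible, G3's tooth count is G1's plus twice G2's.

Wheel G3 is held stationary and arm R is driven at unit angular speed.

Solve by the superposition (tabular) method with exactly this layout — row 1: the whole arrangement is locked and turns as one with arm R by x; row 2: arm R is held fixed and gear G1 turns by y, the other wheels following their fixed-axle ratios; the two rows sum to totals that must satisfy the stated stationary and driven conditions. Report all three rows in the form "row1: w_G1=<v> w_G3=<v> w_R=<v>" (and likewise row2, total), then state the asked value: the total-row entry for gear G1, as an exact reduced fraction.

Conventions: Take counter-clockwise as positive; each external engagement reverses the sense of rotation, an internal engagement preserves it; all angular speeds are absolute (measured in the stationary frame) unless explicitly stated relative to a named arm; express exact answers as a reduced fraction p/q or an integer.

row1: w_G1=1 w_G3=1 w_R=1
row2: w_G1=38/13 w_G3=-1 w_R=0
total: w_G1=51/13 w_G3=0 w_R=1
asked value: 51/13

planetary set (26T centre, 25T on arm, 76T internal) — Willis relation
superposition row 1 [locked train]: every member turns x
superposition row 2 [arm held]: sun y, ring −(26/76)·y, arm 0
boundary: total ω_ring = x − (26/76)·y = 0 and total ω_arm = x = 1  ⇒  y = 38/13, x = 1
row 2 ring = −(26/76)·38/13 = -1
totals (row 1 + row 2): sun 1 + 38/13 = 51/13, ring 1 + (-1) = 0, arm 1 + 0 = 1
asked cell (total, sun) = 51/13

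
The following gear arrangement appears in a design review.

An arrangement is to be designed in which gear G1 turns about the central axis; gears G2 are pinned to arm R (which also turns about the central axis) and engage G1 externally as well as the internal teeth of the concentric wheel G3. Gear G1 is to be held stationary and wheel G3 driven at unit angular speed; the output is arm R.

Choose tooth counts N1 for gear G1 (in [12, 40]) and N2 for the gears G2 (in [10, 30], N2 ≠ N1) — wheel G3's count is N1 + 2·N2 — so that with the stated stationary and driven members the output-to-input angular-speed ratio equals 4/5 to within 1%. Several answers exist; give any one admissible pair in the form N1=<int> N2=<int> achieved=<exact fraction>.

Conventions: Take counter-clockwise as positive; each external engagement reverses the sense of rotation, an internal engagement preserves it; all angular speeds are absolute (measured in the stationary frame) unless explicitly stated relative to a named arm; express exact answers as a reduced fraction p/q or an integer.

class = planetary set [ratio 4/5 wanted; Willis about the carrier]
Willis with ω_sun = 0: ω_arm/ω_ring = N3/(N1+N3); set equal to 4/5  ⇒  N3/N1 = (4/5)/(1 − 4/5) = 4
N3 = N1 + 2·N2  ⇒  N2/N1 = (N3/N1 − 1)/2 = (4 − 1)/2 = 3/2
smallest multiple with N1 ≥ 12 and N2 ≥ 10: k = 6  ⇒  N1 = 6·2 = 12, N2 = 6·3 = 18 (N1 ≤ 40, N2 ≤ 30, N2 ≠ N1 ✓), N3 = 12 + 2·18 = 48
check: N3/(N1+N3) with N1 = 12, N3 = 48 gives 4/5; |achieved − target| = 0 ≤ 1/125 ✓

N1=12 N2=18 achieved=4/5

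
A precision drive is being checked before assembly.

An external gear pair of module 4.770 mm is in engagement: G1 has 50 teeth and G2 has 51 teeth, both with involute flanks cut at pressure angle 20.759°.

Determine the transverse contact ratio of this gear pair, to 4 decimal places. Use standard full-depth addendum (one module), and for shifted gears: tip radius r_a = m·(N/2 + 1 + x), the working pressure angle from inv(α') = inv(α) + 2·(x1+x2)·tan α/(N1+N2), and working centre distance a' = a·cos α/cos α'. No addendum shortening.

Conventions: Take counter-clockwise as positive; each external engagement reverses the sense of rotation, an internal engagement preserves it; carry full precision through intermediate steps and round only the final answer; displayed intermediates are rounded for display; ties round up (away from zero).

single-mesh involute tooth geometry (50T engaging 51T at module 4.770)
base radii: r_b1 = 111.508236, r_b2 = 113.738401
tip radii: r_a1 = 124.020000, r_a2 = 126.405000
no profile shift: α' = α, a' = a
action lengths: √(r_a1²−r_b1²) = 54.285115, √(r_a2²−r_b2²) = 55.152518
base pitch p_b = π·m·cos α = 14.012538
CR = (54.285115 + 55.152518 − 240.885000·sin 20.75900°)/14.012538 = 1.716952
contact ratio ≈ 1.7170

1.7170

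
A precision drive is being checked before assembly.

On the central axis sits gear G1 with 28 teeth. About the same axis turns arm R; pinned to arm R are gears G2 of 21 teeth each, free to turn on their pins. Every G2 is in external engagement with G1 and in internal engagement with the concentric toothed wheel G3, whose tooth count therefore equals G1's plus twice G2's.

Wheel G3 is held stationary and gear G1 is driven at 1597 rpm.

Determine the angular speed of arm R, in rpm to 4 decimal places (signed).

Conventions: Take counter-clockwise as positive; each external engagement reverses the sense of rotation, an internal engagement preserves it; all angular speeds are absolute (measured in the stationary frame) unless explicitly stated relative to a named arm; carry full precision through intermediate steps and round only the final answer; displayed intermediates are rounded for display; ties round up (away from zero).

planetary set (28T centre, 21T on arm, 70T internal) — Willis relation
normalise by the input: solve with ω_sun = 1, then scale by 1597 rpm
ring teeth: 28 + 2·21 = 70
28(ω_sun−ω_arm) = −70(ω_ring−ω_arm),  ω_ring = 0, ω_sun = 1
28(1−ω_arm) = −70(0−ω_arm)  ⇒  98·ω_arm = 28  ⇒  ω_arm = 2/7
scale: ω_arm = 2/7 × 1597 rpm = +456.2857 rpm

+456.2857 rpm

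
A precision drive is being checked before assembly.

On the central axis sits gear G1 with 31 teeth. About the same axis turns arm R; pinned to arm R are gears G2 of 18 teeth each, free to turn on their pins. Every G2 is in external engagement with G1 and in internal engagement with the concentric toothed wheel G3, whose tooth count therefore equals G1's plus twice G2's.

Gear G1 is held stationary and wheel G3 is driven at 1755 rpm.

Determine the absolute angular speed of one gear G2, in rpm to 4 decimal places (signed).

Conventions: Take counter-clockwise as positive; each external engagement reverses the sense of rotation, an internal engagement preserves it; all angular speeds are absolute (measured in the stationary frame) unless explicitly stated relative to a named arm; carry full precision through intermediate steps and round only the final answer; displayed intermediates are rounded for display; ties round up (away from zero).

+3266.2500 rpm

class = planetary set [G3 = 31+2·18 = 67; Willis about the carrier]
normalise by the input: solve with ω_ring = 1, then scale by 1755 rpm
ring teeth: 31 + 2·18 = 67
31(ω_sun−ω_arm) = −67(ω_ring−ω_arm),  ω_sun = 0, ω_ring = 1
31(0−ω_arm) = −67(1−ω_arm)  ⇒  98·ω_arm = 67  ⇒  ω_arm = 67/98
sun–planet mesh: 31·(0−67/98) = −18·(ω_p−ω_arm)  ⇒  ω_p−ω_arm = 2077/1764
ω_p = 67/98 + 2077/1764 = 67/36
scale: ω_p = 67/36 × 1755 rpm = +3266.2500 rpm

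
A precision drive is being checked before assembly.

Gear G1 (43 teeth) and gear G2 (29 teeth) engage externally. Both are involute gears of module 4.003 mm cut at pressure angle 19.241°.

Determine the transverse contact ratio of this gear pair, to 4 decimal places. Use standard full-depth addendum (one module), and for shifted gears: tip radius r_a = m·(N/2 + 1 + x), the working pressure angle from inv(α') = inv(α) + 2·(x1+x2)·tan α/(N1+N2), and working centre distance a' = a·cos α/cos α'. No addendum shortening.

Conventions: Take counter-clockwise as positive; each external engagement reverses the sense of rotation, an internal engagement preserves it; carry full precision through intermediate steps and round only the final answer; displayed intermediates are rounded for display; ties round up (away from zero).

single-mesh involute tooth geometry (43T engaging 29T at module 4.003)
base radii: r_b1 = 81.257006, r_b2 = 54.801236
tip radii: r_a1 = 90.067500, r_a2 = 62.046500
no profile shift: α' = α, a' = a
action lengths: √(r_a1²−r_b1²) = 38.851687, √(r_a2²−r_b2²) = 29.096265
base pitch p_b = π·m·cos α = 11.873321
CR = (38.851687 + 29.096265 − 144.108000·sin 19.24100°)/11.873321 = 1.723045
contact ratio ≈ 1.7230

1.7230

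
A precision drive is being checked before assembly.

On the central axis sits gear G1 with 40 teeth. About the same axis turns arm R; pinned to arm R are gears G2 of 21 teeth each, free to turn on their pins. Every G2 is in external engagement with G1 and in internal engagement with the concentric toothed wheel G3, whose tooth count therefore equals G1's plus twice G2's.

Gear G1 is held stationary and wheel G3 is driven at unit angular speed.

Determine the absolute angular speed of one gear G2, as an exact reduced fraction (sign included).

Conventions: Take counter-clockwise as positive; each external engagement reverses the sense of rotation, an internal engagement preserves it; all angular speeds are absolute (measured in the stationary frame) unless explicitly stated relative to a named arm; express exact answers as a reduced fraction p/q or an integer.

41/21

class = planetary set [G3 = 40+2·21 = 82; Willis about the carrier]
ring teeth: 40 + 2·21 = 82
40(ω_sun−ω_arm) = −82(ω_ring−ω_arm),  ω_sun = 0, ω_ring = 1
40(0−ω_arm) = −82(1−ω_arm)  ⇒  122·ω_arm = 82  ⇒  ω_arm = 41/61
sun–planet mesh: 40·(0−41/61) = −21·(ω_p−ω_arm)  ⇒  ω_p−ω_arm = 1640/1281
ω_p = 41/61 + 1640/1281 = 41/21
exact speed ratio = 41/21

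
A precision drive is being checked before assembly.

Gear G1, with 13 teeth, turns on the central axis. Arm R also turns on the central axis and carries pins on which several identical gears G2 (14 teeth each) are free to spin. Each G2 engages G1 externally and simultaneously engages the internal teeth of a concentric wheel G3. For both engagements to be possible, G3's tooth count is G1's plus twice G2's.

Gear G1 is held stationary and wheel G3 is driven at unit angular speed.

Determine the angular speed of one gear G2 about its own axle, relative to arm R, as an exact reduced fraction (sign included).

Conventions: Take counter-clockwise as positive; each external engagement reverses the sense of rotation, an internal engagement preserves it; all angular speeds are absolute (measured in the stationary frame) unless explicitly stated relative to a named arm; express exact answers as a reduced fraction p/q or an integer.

class = planetary set [G3 = 13+2·14 = 41; Willis about the carrier]
ring teeth: 13 + 2·14 = 41
13(ω_sun−ω_arm) = −41(ω_ring−ω_arm),  ω_sun = 0, ω_ring = 1
13(0−ω_arm) = −41(1−ω_arm)  ⇒  54·ω_arm = 41  ⇒  ω_arm = 41/54
sun–planet mesh: 13·(0−41/54) = −14·(ω_p−ω_arm)  ⇒  ω_p−ω_arm = 533/756
exact speed ratio = 533/756

533/756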